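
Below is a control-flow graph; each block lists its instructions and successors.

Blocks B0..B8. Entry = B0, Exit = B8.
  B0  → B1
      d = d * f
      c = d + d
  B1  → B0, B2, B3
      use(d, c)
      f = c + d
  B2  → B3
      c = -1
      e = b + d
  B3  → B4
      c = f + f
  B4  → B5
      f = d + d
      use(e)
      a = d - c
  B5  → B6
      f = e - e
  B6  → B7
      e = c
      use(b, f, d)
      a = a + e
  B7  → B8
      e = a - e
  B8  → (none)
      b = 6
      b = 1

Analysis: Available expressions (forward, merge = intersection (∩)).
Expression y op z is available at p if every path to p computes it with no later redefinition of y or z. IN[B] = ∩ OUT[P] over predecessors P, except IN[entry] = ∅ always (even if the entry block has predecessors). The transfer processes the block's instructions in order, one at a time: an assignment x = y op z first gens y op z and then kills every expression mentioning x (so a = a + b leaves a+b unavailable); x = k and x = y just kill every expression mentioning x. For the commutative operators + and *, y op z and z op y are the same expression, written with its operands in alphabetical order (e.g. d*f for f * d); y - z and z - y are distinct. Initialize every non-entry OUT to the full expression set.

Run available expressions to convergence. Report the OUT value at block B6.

Answer: {d+d, d-c}

Derivation:
Converged values:
  B0:  IN={}  OUT={d+d}
  B1:  IN={d+d}  OUT={c+d, d+d}
  B2:  IN={c+d, d+d}  OUT={b+d, d+d}
  B3:  IN={d+d}  OUT={d+d, f+f}
  B4:  IN={d+d, f+f}  OUT={d+d, d-c}
  B5:  IN={d+d, d-c}  OUT={d+d, d-c, e-e}
  B6:  IN={d+d, d-c, e-e}  OUT={d+d, d-c}
  B7:  IN={d+d, d-c}  OUT={d+d, d-c}
  B8:  IN={d+d, d-c}  OUT={d+d, d-c}

Merge at B6: IN[B6] = OUT[B5] = {d+d, d-c, e-e}
Applying B6's transfer function to that IN value gives OUT[B6] (row B6 above).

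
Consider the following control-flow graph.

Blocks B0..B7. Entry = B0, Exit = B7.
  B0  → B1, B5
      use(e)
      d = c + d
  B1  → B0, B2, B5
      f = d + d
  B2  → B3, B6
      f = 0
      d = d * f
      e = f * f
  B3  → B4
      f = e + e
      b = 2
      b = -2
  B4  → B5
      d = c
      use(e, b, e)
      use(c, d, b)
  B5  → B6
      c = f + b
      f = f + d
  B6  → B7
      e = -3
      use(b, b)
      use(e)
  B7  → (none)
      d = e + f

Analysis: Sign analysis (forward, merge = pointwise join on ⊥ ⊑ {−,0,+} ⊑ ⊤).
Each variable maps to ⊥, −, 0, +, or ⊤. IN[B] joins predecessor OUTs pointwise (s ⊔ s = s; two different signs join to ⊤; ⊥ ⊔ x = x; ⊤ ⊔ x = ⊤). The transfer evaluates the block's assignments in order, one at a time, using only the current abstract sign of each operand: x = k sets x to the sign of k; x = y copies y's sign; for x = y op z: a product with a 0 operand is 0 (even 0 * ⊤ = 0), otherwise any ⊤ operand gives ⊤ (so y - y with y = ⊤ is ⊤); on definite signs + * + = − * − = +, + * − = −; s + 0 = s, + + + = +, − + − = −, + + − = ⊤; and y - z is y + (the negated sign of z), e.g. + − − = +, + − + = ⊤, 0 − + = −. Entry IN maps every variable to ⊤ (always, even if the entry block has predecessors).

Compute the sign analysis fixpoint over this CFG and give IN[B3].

Answer: {a: ⊤, b: ⊤, c: ⊤, d: 0, e: 0, f: 0}

Working:
Fixpoint table:
  B0:  IN=(all ⊤)  OUT=(all ⊤)
  B1:  IN=(all ⊤)  OUT=(all ⊤)
  B2:  IN=(all ⊤)  OUT={d:0, e:0, f:0; rest ⊤}
  B3:  IN={d:0, e:0, f:0; rest ⊤}  OUT={b:-, d:0, e:0, f:0; rest ⊤}
  B4:  IN={b:-, d:0, e:0, f:0; rest ⊤}  OUT={b:-, e:0, f:0; rest ⊤}
  B5:  IN=(all ⊤)  OUT=(all ⊤)
  B6:  IN=(all ⊤)  OUT={e:-; rest ⊤}
  B7:  IN={e:-; rest ⊤}  OUT={e:-; rest ⊤}

Merge at B3: IN[B3] = OUT[B2] = {a: ⊤, b: ⊤, c: ⊤, d: 0, e: 0, f: 0}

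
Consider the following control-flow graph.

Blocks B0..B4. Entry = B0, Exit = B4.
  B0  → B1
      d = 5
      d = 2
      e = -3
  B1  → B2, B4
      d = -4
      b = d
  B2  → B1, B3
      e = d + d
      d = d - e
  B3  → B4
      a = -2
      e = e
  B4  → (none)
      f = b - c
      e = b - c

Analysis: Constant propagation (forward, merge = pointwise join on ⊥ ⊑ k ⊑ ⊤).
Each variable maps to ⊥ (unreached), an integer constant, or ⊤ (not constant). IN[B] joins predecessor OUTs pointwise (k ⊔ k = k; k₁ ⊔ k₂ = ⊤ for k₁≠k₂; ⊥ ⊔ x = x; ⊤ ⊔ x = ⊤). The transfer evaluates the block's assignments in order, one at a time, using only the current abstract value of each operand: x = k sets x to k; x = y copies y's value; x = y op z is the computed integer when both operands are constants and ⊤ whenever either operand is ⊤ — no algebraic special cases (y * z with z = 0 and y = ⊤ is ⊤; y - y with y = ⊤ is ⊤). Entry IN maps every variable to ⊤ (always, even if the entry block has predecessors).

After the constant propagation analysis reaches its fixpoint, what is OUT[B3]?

Converged values:
  B0: | IN=(all ⊤) | OUT={d:2, e:-3; rest ⊤}
  B1: | IN=(all ⊤) | OUT={b:-4, d:-4; rest ⊤}
  B2: | IN={b:-4, d:-4; rest ⊤} | OUT={b:-4, d:4, e:-8; rest ⊤}
  B3: | IN={b:-4, d:4, e:-8; rest ⊤} | OUT={a:-2, b:-4, d:4, e:-8; rest ⊤}
  B4: | IN={b:-4; rest ⊤} | OUT={b:-4; rest ⊤}

Merge at B3: IN[B3] = OUT[B2] = {a: ⊤, b: -4, c: ⊤, d: 4, e: -8, f: ⊤}
Applying B3's transfer function to that IN value gives OUT[B3] (row B3 above).

Answer: {a: -2, b: -4, c: ⊤, d: 4, e: -8, f: ⊤}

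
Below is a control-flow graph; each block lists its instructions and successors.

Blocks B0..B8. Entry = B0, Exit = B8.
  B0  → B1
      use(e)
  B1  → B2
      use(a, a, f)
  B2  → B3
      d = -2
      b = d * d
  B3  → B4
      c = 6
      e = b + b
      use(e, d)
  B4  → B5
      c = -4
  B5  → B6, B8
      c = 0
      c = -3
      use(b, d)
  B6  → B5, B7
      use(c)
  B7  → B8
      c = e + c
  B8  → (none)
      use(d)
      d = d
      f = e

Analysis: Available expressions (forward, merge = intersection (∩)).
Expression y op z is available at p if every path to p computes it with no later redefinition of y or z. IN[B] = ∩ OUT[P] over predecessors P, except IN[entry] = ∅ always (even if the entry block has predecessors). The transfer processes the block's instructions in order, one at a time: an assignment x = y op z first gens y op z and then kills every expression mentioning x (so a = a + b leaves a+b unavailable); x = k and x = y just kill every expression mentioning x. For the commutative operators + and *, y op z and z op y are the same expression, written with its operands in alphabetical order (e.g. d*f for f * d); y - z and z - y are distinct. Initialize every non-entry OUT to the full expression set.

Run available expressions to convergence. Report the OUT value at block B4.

Answer: {b+b, d*d}

Derivation:
Per-block solution:
  B0: | IN={} | OUT={}
  B1: | IN={} | OUT={}
  B2: | IN={} | OUT={d*d}
  B3: | IN={d*d} | OUT={b+b, d*d}
  B4: | IN={b+b, d*d} | OUT={b+b, d*d}
  B5: | IN={b+b, d*d} | OUT={b+b, d*d}
  B6: | IN={b+b, d*d} | OUT={b+b, d*d}
  B7: | IN={b+b, d*d} | OUT={b+b, d*d}
  B8: | IN={b+b, d*d} | OUT={b+b}

Merge at B4: IN[B4] = OUT[B3] = {b+b, d*d}
Applying B4's transfer function to that IN value gives OUT[B4] (row B4 above).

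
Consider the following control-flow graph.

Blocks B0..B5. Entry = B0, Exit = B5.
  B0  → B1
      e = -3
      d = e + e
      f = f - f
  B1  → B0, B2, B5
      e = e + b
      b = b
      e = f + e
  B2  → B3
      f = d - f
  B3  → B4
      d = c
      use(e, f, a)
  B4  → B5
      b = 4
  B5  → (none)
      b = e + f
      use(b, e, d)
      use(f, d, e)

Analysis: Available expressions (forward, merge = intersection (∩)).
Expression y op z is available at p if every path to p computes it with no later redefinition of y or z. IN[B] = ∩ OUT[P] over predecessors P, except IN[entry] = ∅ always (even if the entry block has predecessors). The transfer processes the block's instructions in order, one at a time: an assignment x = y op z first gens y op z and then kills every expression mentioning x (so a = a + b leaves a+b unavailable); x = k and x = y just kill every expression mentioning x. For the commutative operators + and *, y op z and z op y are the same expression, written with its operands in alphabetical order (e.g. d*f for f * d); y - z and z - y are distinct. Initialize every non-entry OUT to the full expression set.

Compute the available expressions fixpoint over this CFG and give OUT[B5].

Answer: {e+f}

Working:
Per-block solution:
  B0: | IN={} | OUT={e+e}
  B1: | IN={e+e} | OUT={}
  B2: | IN={} | OUT={}
  B3: | IN={} | OUT={}
  B4: | IN={} | OUT={}
  B5: | IN={} | OUT={e+f}

Merge at B5: IN[B5] = OUT[B1] ∩ OUT[B4] = {}
Applying B5's transfer function to that IN value gives OUT[B5] (row B5 above).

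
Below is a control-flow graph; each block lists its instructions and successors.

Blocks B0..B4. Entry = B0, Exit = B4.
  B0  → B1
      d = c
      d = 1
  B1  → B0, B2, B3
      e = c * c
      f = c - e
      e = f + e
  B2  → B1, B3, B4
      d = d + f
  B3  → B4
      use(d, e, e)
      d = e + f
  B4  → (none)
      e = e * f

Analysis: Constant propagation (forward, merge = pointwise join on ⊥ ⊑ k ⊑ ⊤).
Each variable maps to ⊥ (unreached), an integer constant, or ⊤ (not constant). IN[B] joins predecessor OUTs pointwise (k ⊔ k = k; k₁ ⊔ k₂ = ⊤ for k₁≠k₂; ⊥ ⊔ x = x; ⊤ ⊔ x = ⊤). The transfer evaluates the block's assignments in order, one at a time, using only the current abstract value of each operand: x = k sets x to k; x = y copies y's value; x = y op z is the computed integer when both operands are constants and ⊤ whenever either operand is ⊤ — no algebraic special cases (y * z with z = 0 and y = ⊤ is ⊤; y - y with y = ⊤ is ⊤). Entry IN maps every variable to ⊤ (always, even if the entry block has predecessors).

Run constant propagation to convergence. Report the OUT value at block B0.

Per-block solution:
  B0:  IN=(all ⊤)  OUT={d:1; rest ⊤}
  B1:  IN=(all ⊤)  OUT=(all ⊤)
  B2:  IN=(all ⊤)  OUT=(all ⊤)
  B3:  IN=(all ⊤)  OUT=(all ⊤)
  B4:  IN=(all ⊤)  OUT=(all ⊤)

Merge at B0 (entry node, so the boundary value (all ⊤) is joined with the incoming edge(s)): IN[B0] = (all ⊤) ⊔ OUT[B1] = {a: ⊤, b: ⊤, c: ⊤, d: ⊤, e: ⊤, f: ⊤}
Applying B0's transfer function to that IN value gives OUT[B0] (row B0 above).

Answer: {a: ⊤, b: ⊤, c: ⊤, d: 1, e: ⊤, f: ⊤}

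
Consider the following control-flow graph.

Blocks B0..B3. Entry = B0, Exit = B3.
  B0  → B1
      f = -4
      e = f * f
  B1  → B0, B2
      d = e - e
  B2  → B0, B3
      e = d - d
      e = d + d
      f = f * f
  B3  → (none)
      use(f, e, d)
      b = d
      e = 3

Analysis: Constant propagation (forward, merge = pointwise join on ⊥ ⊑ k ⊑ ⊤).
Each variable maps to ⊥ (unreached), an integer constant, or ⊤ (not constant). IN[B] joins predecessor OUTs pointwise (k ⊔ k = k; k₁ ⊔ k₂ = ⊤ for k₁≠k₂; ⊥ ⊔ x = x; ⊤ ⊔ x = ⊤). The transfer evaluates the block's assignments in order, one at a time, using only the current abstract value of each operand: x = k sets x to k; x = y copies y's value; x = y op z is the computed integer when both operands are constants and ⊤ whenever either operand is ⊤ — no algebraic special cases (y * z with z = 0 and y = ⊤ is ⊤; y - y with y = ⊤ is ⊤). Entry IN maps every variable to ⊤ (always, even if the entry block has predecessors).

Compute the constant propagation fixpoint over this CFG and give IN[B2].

Answer: {a: ⊤, b: ⊤, c: ⊤, d: 0, e: 16, f: -4}

Trace:
Per-block solution:
  B0: | IN=(all ⊤) | OUT={e:16, f:-4; rest ⊤}
  B1: | IN={e:16, f:-4; rest ⊤} | OUT={d:0, e:16, f:-4; rest ⊤}
  B2: | IN={d:0, e:16, f:-4; rest ⊤} | OUT={d:0, e:0, f:16; rest ⊤}
  B3: | IN={d:0, e:0, f:16; rest ⊤} | OUT={b:0, d:0, e:3, f:16; rest ⊤}

Merge at B2: IN[B2] = OUT[B1] = {a: ⊤, b: ⊤, c: ⊤, d: 0, e: 16, f: -4}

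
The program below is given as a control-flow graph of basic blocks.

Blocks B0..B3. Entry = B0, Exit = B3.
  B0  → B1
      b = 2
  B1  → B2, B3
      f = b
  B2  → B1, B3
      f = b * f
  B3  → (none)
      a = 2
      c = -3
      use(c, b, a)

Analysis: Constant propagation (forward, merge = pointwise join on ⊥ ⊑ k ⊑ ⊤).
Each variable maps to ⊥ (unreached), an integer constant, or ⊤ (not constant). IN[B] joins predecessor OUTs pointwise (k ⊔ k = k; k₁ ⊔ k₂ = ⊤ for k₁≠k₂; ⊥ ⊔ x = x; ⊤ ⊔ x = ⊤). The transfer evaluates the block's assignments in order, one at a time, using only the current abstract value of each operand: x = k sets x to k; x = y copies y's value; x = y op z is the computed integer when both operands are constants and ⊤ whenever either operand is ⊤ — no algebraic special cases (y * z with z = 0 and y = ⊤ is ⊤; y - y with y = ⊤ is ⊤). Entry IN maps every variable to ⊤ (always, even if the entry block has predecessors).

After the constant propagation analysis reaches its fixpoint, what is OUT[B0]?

Converged values:
  B0: | IN=(all ⊤) | OUT={b:2; rest ⊤}
  B1: | IN={b:2; rest ⊤} | OUT={b:2, f:2; rest ⊤}
  B2: | IN={b:2, f:2; rest ⊤} | OUT={b:2, f:4; rest ⊤}
  B3: | IN={b:2; rest ⊤} | OUT={a:2, b:2, c:-3; rest ⊤}

B0 is the boundary node: IN[B0] = {a: ⊤, b: ⊤, c: ⊤, d: ⊤, e: ⊤, f: ⊤}
Applying B0's transfer function to that IN value gives OUT[B0] (row B0 above).

Answer: {a: ⊤, b: 2, c: ⊤, d: ⊤, e: ⊤, f: ⊤}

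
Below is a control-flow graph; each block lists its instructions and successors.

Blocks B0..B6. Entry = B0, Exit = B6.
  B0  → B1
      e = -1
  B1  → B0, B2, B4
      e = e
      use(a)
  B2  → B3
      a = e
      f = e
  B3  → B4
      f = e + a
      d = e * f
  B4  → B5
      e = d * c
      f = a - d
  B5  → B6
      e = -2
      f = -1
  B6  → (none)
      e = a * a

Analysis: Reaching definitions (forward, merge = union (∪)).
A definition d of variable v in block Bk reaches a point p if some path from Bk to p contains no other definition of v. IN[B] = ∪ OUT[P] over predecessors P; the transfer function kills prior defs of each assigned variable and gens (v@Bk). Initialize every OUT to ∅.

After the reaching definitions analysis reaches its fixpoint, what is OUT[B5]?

Answer: {a@B2, d@B3, e@B5, f@B5}

Working:
Per-block solution:
  B0:   IN={e@B1}   OUT={e@B0}
  B1:   IN={e@B0}   OUT={e@B1}
  B2:   IN={e@B1}   OUT={a@B2, e@B1, f@B2}
  B3:   IN={a@B2, e@B1, f@B2}   OUT={a@B2, d@B3, e@B1, f@B3}
  B4:   IN={a@B2, d@B3, e@B1, f@B3}   OUT={a@B2, d@B3, e@B4, f@B4}
  B5:   IN={a@B2, d@B3, e@B4, f@B4}   OUT={a@B2, d@B3, e@B5, f@B5}
  B6:   IN={a@B2, d@B3, e@B5, f@B5}   OUT={a@B2, d@B3, e@B6, f@B5}

Merge at B5: IN[B5] = OUT[B4] = {a@B2, d@B3, e@B4, f@B4}
Applying B5's transfer function to that IN value gives OUT[B5] (row B5 above).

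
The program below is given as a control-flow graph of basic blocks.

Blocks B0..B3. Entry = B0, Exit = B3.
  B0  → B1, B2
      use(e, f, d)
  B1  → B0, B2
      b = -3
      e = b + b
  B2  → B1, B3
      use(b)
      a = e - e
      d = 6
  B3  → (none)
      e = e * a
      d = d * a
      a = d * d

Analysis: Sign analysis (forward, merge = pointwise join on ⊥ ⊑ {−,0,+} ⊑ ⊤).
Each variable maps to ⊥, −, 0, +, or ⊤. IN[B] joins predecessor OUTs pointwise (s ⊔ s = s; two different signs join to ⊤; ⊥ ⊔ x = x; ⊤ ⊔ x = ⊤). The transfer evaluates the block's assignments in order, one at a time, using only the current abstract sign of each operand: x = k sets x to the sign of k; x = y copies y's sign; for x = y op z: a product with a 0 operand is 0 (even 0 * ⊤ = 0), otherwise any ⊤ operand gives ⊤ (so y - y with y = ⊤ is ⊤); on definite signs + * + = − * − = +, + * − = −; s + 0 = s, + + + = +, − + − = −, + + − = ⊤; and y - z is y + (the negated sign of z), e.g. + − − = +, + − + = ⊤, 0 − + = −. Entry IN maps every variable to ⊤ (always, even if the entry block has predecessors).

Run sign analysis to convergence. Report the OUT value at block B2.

Converged values:
  B0: | IN=(all ⊤) | OUT=(all ⊤)
  B1: | IN=(all ⊤) | OUT={b:-, e:-; rest ⊤}
  B2: | IN=(all ⊤) | OUT={d:+; rest ⊤}
  B3: | IN={d:+; rest ⊤} | OUT=(all ⊤)

Merge at B2: IN[B2] = OUT[B0] ⊔ OUT[B1] = {a: ⊤, b: ⊤, c: ⊤, d: ⊤, e: ⊤, f: ⊤}
Applying B2's transfer function to that IN value gives OUT[B2] (row B2 above).

Answer: {a: ⊤, b: ⊤, c: ⊤, d: +, e: ⊤, f: ⊤}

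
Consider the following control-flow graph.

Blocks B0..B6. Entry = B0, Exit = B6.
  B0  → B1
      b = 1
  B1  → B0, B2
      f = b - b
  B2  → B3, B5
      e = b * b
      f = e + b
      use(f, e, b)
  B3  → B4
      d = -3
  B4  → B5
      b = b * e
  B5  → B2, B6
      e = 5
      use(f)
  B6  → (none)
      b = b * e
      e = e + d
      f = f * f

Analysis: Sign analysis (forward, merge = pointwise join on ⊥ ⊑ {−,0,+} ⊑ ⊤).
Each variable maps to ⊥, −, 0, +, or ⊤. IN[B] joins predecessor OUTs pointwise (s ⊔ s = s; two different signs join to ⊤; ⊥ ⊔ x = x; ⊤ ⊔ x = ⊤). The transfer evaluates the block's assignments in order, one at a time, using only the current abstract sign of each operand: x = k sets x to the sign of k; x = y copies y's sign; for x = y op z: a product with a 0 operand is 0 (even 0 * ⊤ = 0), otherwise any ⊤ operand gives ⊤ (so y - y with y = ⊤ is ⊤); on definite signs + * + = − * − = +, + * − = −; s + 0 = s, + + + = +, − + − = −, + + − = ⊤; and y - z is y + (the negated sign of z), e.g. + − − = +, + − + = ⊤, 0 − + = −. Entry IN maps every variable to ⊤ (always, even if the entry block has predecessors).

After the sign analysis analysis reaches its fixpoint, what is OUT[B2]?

Per-block solution:
  B0: | IN=(all ⊤) | OUT={b:+; rest ⊤}
  B1: | IN={b:+; rest ⊤} | OUT={b:+; rest ⊤}
  B2: | IN={b:+; rest ⊤} | OUT={b:+, e:+, f:+; rest ⊤}
  B3: | IN={b:+, e:+, f:+; rest ⊤} | OUT={b:+, d:-, e:+, f:+; rest ⊤}
  B4: | IN={b:+, d:-, e:+, f:+; rest ⊤} | OUT={b:+, d:-, e:+, f:+; rest ⊤}
  B5: | IN={b:+, e:+, f:+; rest ⊤} | OUT={b:+, e:+, f:+; rest ⊤}
  B6: | IN={b:+, e:+, f:+; rest ⊤} | OUT={b:+, f:+; rest ⊤}

Merge at B2: IN[B2] = OUT[B1] ⊔ OUT[B5] = {a: ⊤, b: +, c: ⊤, d: ⊤, e: ⊤, f: ⊤}
Applying B2's transfer function to that IN value gives OUT[B2] (row B2 above).

Answer: {a: ⊤, b: +, c: ⊤, d: ⊤, e: +, f: +}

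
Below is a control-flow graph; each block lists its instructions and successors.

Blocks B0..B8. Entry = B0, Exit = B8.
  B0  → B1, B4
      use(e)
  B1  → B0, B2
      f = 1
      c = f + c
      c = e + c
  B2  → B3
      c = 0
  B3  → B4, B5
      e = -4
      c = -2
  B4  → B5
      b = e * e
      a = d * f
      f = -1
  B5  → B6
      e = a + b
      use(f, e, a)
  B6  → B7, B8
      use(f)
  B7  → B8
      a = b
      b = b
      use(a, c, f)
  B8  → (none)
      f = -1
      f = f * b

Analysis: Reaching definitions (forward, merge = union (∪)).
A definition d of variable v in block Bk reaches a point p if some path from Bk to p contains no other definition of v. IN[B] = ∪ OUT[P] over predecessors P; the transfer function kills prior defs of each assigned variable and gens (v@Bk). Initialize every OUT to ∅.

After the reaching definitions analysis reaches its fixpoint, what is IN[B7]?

Answer: {a@B4, b@B4, c@B1, c@B3, e@B5, f@B1, f@B4}

Derivation:
Converged values:
  B0:  IN={c@B1, f@B1}  OUT={c@B1, f@B1}
  B1:  IN={c@B1, f@B1}  OUT={c@B1, f@B1}
  B2:  IN={c@B1, f@B1}  OUT={c@B2, f@B1}
  B3:  IN={c@B2, f@B1}  OUT={c@B3, e@B3, f@B1}
  B4:  IN={c@B1, c@B3, e@B3, f@B1}  OUT={a@B4, b@B4, c@B1, c@B3, e@B3, f@B4}
  B5:  IN={a@B4, b@B4, c@B1, c@B3, e@B3, f@B1, f@B4}  OUT={a@B4, b@B4, c@B1, c@B3, e@B5, f@B1, f@B4}
  B6:  IN={a@B4, b@B4, c@B1, c@B3, e@B5, f@B1, f@B4}  OUT={a@B4, b@B4, c@B1, c@B3, e@B5, f@B1, f@B4}
  B7:  IN={a@B4, b@B4, c@B1, c@B3, e@B5, f@B1, f@B4}  OUT={a@B7, b@B7, c@B1, c@B3, e@B5, f@B1, f@B4}
  B8:  IN={a@B4, a@B7, b@B4, b@B7, c@B1, c@B3, e@B5, f@B1, f@B4}  OUT={a@B4, a@B7, b@B4, b@B7, c@B1, c@B3, e@B5, f@B8}

Merge at B7: IN[B7] = OUT[B6] = {a@B4, b@B4, c@B1, c@B3, e@B5, f@B1, f@B4}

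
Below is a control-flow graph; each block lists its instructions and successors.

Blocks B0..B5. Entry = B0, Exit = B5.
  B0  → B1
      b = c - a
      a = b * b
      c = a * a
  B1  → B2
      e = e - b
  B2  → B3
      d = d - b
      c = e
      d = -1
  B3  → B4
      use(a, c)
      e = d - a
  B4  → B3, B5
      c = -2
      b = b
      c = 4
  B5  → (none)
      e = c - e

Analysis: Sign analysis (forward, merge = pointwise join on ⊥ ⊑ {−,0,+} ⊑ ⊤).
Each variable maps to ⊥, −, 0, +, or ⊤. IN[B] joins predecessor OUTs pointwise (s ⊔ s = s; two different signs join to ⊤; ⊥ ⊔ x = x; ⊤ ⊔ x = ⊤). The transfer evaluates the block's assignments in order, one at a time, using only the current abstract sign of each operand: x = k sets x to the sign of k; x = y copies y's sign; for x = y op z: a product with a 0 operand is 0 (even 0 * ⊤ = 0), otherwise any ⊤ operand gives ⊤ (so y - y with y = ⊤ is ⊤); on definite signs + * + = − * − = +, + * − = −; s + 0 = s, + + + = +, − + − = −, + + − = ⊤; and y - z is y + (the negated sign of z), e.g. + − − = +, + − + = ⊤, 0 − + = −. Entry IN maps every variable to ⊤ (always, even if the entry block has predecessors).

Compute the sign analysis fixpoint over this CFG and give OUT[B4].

Answer: {a: ⊤, b: ⊤, c: +, d: -, e: ⊤, f: ⊤}

Working:
Fixpoint table:
  B0: | IN=(all ⊤) | OUT=(all ⊤)
  B1: | IN=(all ⊤) | OUT=(all ⊤)
  B2: | IN=(all ⊤) | OUT={d:-; rest ⊤}
  B3: | IN={d:-; rest ⊤} | OUT={d:-; rest ⊤}
  B4: | IN={d:-; rest ⊤} | OUT={c:+, d:-; rest ⊤}
  B5: | IN={c:+, d:-; rest ⊤} | OUT={c:+, d:-; rest ⊤}

Merge at B4: IN[B4] = OUT[B3] = {a: ⊤, b: ⊤, c: ⊤, d: -, e: ⊤, f: ⊤}
Applying B4's transfer function to that IN value gives OUT[B4] (row B4 above).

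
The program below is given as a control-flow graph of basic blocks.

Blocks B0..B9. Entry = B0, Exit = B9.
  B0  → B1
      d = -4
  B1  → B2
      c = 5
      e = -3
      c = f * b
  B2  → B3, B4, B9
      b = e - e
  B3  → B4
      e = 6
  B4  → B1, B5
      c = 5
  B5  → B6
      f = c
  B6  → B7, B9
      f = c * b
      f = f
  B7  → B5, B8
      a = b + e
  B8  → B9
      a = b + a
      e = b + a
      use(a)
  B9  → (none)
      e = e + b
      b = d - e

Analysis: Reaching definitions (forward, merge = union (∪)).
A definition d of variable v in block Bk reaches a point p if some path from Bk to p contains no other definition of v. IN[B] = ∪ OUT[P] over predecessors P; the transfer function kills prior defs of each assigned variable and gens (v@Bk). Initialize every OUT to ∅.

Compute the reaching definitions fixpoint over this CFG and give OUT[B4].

Answer: {b@B2, c@B4, d@B0, e@B1, e@B3}

Working:
Per-block solution:
  B0:  IN={}  OUT={d@B0}
  B1:  IN={b@B2, c@B4, d@B0, e@B1, e@B3}  OUT={b@B2, c@B1, d@B0, e@B1}
  B2:  IN={b@B2, c@B1, d@B0, e@B1}  OUT={b@B2, c@B1, d@B0, e@B1}
  B3:  IN={b@B2, c@B1, d@B0, e@B1}  OUT={b@B2, c@B1, d@B0, e@B3}
  B4:  IN={b@B2, c@B1, d@B0, e@B1, e@B3}  OUT={b@B2, c@B4, d@B0, e@B1, e@B3}
  B5:  IN={a@B7, b@B2, c@B4, d@B0, e@B1, e@B3, f@B6}  OUT={a@B7, b@B2, c@B4, d@B0, e@B1, e@B3, f@B5}
  B6:  IN={a@B7, b@B2, c@B4, d@B0, e@B1, e@B3, f@B5}  OUT={a@B7, b@B2, c@B4, d@B0, e@B1, e@B3, f@B6}
  B7:  IN={a@B7, b@B2, c@B4, d@B0, e@B1, e@B3, f@B6}  OUT={a@B7, b@B2, c@B4, d@B0, e@B1, e@B3, f@B6}
  B8:  IN={a@B7, b@B2, c@B4, d@B0, e@B1, e@B3, f@B6}  OUT={a@B8, b@B2, c@B4, d@B0, e@B8, f@B6}
  B9:  IN={a@B7, a@B8, b@B2, c@B1, c@B4, d@B0, e@B1, e@B3, e@B8, f@B6}  OUT={a@B7, a@B8, b@B9, c@B1, c@B4, d@B0, e@B9, f@B6}

Merge at B4: IN[B4] = OUT[B2] ⊔ OUT[B3] = {b@B2, c@B1, d@B0, e@B1, e@B3}
Applying B4's transfer function to that IN value gives OUT[B4] (row B4 above).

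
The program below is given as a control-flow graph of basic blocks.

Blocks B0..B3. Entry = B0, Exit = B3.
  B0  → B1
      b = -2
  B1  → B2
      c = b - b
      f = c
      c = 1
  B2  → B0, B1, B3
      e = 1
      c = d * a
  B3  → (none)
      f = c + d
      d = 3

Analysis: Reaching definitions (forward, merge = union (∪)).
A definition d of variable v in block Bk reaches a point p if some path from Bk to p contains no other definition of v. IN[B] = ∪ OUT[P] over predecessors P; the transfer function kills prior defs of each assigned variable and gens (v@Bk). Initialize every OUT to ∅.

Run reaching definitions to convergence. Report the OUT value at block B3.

Answer: {b@B0, c@B2, d@B3, e@B2, f@B3}

Derivation:
Converged values:
  B0: | IN={b@B0, c@B2, e@B2, f@B1} | OUT={b@B0, c@B2, e@B2, f@B1}
  B1: | IN={b@B0, c@B2, e@B2, f@B1} | OUT={b@B0, c@B1, e@B2, f@B1}
  B2: | IN={b@B0, c@B1, e@B2, f@B1} | OUT={b@B0, c@B2, e@B2, f@B1}
  B3: | IN={b@B0, c@B2, e@B2, f@B1} | OUT={b@B0, c@B2, d@B3, e@B2, f@B3}

Merge at B3: IN[B3] = OUT[B2] = {b@B0, c@B2, e@B2, f@B1}
Applying B3's transfer function to that IN value gives OUT[B3] (row B3 above).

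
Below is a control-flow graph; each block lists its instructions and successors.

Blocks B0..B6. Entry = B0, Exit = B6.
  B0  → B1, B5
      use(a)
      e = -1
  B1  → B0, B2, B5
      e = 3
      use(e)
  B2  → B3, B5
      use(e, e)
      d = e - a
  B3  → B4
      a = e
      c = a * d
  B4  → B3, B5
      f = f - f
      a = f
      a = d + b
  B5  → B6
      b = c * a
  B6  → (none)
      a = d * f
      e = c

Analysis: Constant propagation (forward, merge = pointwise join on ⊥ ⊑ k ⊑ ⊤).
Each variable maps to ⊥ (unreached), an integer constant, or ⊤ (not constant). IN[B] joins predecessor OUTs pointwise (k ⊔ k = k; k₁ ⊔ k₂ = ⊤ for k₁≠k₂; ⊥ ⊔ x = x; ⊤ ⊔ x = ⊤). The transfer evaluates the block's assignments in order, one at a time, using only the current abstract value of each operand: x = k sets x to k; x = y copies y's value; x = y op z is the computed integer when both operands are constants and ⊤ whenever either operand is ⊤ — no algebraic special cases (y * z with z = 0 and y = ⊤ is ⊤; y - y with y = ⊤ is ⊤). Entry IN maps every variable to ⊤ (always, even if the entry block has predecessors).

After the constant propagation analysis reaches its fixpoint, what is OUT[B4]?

Answer: {a: ⊤, b: ⊤, c: ⊤, d: ⊤, e: 3, f: ⊤}

Derivation:
Converged values:
  B0: | IN=(all ⊤) | OUT={e:-1; rest ⊤}
  B1: | IN={e:-1; rest ⊤} | OUT={e:3; rest ⊤}
  B2: | IN={e:3; rest ⊤} | OUT={e:3; rest ⊤}
  B3: | IN={e:3; rest ⊤} | OUT={a:3, e:3; rest ⊤}
  B4: | IN={a:3, e:3; rest ⊤} | OUT={e:3; rest ⊤}
  B5: | IN=(all ⊤) | OUT=(all ⊤)
  B6: | IN=(all ⊤) | OUT=(all ⊤)

Merge at B4: IN[B4] = OUT[B3] = {a: 3, b: ⊤, c: ⊤, d: ⊤, e: 3, f: ⊤}
Applying B4's transfer function to that IN value gives OUT[B4] (row B4 above).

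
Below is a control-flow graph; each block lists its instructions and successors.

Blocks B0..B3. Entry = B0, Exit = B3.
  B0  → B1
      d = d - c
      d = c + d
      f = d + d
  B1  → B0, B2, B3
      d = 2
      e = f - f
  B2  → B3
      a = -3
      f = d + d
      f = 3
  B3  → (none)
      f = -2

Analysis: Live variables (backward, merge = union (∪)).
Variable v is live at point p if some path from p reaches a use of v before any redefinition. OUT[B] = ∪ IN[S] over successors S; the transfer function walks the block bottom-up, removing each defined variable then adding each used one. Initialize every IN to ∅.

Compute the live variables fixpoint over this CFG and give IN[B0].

Answer: {c, d}

Derivation:
Converged values:
  B0:   IN={c, d}   OUT={c, f}
  B1:   IN={c, f}   OUT={c, d}
  B2:   IN={d}   OUT={}
  B3:   IN={}   OUT={}

Merge at B0: OUT[B0] = IN[B1] = {c, f}
Applying B0's transfer function to that OUT value gives IN[B0] (row B0 above).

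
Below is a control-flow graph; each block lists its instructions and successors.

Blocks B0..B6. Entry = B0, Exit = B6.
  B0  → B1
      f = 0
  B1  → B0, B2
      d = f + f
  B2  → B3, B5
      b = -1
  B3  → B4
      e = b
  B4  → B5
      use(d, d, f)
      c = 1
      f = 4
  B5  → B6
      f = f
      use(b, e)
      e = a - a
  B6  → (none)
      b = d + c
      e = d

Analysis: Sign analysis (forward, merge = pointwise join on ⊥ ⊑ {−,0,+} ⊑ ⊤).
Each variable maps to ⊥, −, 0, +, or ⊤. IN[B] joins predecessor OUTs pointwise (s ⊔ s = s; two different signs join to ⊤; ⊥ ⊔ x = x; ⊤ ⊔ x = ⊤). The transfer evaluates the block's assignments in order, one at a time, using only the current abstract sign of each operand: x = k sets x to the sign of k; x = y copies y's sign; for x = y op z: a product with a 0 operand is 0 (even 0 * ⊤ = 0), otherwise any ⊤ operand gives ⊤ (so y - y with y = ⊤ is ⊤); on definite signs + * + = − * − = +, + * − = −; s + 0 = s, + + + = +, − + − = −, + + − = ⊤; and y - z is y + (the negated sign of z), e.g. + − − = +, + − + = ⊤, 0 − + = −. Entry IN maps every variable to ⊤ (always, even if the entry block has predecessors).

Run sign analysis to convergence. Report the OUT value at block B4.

Fixpoint table:
  B0:   IN=(all ⊤)   OUT={f:0; rest ⊤}
  B1:   IN={f:0; rest ⊤}   OUT={d:0, f:0; rest ⊤}
  B2:   IN={d:0, f:0; rest ⊤}   OUT={b:-, d:0, f:0; rest ⊤}
  B3:   IN={b:-, d:0, f:0; rest ⊤}   OUT={b:-, d:0, e:-, f:0; rest ⊤}
  B4:   IN={b:-, d:0, e:-, f:0; rest ⊤}   OUT={b:-, c:+, d:0, e:-, f:+; rest ⊤}
  B5:   IN={b:-, d:0; rest ⊤}   OUT={b:-, d:0; rest ⊤}
  B6:   IN={b:-, d:0; rest ⊤}   OUT={d:0, e:0; rest ⊤}

Merge at B4: IN[B4] = OUT[B3] = {a: ⊤, b: -, c: ⊤, d: 0, e: -, f: 0}
Applying B4's transfer function to that IN value gives OUT[B4] (row B4 above).

Answer: {a: ⊤, b: -, c: +, d: 0, e: -, f: +}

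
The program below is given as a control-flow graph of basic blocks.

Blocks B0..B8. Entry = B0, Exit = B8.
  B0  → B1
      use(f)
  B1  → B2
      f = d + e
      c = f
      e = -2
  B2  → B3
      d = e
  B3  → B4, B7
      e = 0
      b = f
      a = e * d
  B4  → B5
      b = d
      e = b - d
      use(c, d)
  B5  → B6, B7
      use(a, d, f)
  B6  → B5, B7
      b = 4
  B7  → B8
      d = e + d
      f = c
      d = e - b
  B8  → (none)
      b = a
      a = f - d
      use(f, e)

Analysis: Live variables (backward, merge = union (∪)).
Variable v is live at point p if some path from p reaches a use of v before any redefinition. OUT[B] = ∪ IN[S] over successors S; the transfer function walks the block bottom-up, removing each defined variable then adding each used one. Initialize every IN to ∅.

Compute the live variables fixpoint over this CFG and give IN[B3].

Fixpoint table:
  B0:  IN={d, e, f}  OUT={d, e}
  B1:  IN={d, e}  OUT={c, e, f}
  B2:  IN={c, e, f}  OUT={c, d, f}
  B3:  IN={c, d, f}  OUT={a, b, c, d, e, f}
  B4:  IN={a, c, d, f}  OUT={a, b, c, d, e, f}
  B5:  IN={a, b, c, d, e, f}  OUT={a, b, c, d, e, f}
  B6:  IN={a, c, d, e, f}  OUT={a, b, c, d, e, f}
  B7:  IN={a, b, c, d, e}  OUT={a, d, e, f}
  B8:  IN={a, d, e, f}  OUT={}

Merge at B3: OUT[B3] = IN[B4] ⊔ IN[B7] = {a, b, c, d, e, f}
Applying B3's transfer function to that OUT value gives IN[B3] (row B3 above).

Answer: {c, d, f}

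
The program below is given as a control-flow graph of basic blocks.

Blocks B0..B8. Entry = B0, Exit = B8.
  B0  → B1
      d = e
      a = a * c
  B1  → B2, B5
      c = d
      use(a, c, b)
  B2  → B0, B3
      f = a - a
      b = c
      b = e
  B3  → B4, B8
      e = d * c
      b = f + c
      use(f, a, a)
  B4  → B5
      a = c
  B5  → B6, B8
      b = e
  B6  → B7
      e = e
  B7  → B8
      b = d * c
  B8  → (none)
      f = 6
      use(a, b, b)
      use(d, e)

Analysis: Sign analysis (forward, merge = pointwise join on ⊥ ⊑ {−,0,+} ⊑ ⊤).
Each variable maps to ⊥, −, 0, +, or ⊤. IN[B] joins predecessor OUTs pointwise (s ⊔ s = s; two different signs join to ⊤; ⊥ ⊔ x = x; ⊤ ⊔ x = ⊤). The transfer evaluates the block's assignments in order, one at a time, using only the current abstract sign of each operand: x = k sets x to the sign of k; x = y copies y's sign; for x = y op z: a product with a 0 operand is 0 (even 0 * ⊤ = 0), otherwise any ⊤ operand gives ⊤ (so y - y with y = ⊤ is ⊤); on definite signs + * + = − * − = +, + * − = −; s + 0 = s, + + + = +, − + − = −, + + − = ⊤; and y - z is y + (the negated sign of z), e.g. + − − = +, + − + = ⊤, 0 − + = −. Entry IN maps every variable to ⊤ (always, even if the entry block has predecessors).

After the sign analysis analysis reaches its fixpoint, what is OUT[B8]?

Per-block solution:
  B0:  IN=(all ⊤)  OUT=(all ⊤)
  B1:  IN=(all ⊤)  OUT=(all ⊤)
  B2:  IN=(all ⊤)  OUT=(all ⊤)
  B3:  IN=(all ⊤)  OUT=(all ⊤)
  B4:  IN=(all ⊤)  OUT=(all ⊤)
  B5:  IN=(all ⊤)  OUT=(all ⊤)
  B6:  IN=(all ⊤)  OUT=(all ⊤)
  B7:  IN=(all ⊤)  OUT=(all ⊤)
  B8:  IN=(all ⊤)  OUT={f:+; rest ⊤}

Merge at B8: IN[B8] = OUT[B3] ⊔ OUT[B5] ⊔ OUT[B7] = {a: ⊤, b: ⊤, c: ⊤, d: ⊤, e: ⊤, f: ⊤}
Applying B8's transfer function to that IN value gives OUT[B8] (row B8 above).

Answer: {a: ⊤, b: ⊤, c: ⊤, d: ⊤, e: ⊤, f: +}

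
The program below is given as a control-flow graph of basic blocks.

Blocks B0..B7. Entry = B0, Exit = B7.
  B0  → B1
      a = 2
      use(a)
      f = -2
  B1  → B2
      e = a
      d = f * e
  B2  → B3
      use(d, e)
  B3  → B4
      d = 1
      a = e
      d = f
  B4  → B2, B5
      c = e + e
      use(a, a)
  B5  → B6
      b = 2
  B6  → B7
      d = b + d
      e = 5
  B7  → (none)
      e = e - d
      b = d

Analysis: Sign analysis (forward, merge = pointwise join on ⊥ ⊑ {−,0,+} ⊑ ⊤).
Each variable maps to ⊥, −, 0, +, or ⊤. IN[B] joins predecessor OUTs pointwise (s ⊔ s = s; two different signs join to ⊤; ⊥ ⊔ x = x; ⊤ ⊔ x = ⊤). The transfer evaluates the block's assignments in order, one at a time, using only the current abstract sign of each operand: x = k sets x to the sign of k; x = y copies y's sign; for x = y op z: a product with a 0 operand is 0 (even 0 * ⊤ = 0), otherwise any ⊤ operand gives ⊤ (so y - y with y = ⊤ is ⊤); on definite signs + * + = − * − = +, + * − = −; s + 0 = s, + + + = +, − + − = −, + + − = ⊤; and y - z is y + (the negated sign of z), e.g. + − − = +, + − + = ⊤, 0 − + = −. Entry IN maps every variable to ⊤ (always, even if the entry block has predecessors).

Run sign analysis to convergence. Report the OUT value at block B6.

Answer: {a: +, b: +, c: +, d: ⊤, e: +, f: -}

Working:
Per-block solution:
  B0: | IN=(all ⊤) | OUT={a:+, f:-; rest ⊤}
  B1: | IN={a:+, f:-; rest ⊤} | OUT={a:+, d:-, e:+, f:-; rest ⊤}
  B2: | IN={a:+, d:-, e:+, f:-; rest ⊤} | OUT={a:+, d:-, e:+, f:-; rest ⊤}
  B3: | IN={a:+, d:-, e:+, f:-; rest ⊤} | OUT={a:+, d:-, e:+, f:-; rest ⊤}
  B4: | IN={a:+, d:-, e:+, f:-; rest ⊤} | OUT={a:+, c:+, d:-, e:+, f:-; rest ⊤}
  B5: | IN={a:+, c:+, d:-, e:+, f:-; rest ⊤} | OUT={a:+, b:+, c:+, d:-, e:+, f:-; rest ⊤}
  B6: | IN={a:+, b:+, c:+, d:-, e:+, f:-; rest ⊤} | OUT={a:+, b:+, c:+, e:+, f:-; rest ⊤}
  B7: | IN={a:+, b:+, c:+, e:+, f:-; rest ⊤} | OUT={a:+, c:+, f:-; rest ⊤}

Merge at B6: IN[B6] = OUT[B5] = {a: +, b: +, c: +, d: -, e: +, f: -}
Applying B6's transfer function to that IN value gives OUT[B6] (row B6 above).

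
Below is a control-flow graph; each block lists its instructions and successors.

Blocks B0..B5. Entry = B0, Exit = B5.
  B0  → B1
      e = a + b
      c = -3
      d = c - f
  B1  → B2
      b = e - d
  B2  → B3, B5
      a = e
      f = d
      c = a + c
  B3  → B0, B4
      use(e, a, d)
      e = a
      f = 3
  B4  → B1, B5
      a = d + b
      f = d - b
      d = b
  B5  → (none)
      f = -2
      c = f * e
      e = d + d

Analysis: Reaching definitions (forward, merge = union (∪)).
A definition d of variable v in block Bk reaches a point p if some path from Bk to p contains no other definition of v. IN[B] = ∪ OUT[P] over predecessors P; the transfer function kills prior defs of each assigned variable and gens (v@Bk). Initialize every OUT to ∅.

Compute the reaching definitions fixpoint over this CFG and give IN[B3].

Answer: {a@B2, b@B1, c@B2, d@B0, d@B4, e@B0, e@B3, f@B2}

Derivation:
Converged values:
  B0:   IN={a@B2, b@B1, c@B2, d@B0, d@B4, e@B3, f@B3}   OUT={a@B2, b@B1, c@B0, d@B0, e@B0, f@B3}
  B1:   IN={a@B2, a@B4, b@B1, c@B0, c@B2, d@B0, d@B4, e@B0, e@B3, f@B3, f@B4}   OUT={a@B2, a@B4, b@B1, c@B0, c@B2, d@B0, d@B4, e@B0, e@B3, f@B3, f@B4}
  B2:   IN={a@B2, a@B4, b@B1, c@B0, c@B2, d@B0, d@B4, e@B0, e@B3, f@B3, f@B4}   OUT={a@B2, b@B1, c@B2, d@B0, d@B4, e@B0, e@B3, f@B2}
  B3:   IN={a@B2, b@B1, c@B2, d@B0, d@B4, e@B0, e@B3, f@B2}   OUT={a@B2, b@B1, c@B2, d@B0, d@B4, e@B3, f@B3}
  B4:   IN={a@B2, b@B1, c@B2, d@B0, d@B4, e@B3, f@B3}   OUT={a@B4, b@B1, c@B2, d@B4, e@B3, f@B4}
  B5:   IN={a@B2, a@B4, b@B1, c@B2, d@B0, d@B4, e@B0, e@B3, f@B2, f@B4}   OUT={a@B2, a@B4, b@B1, c@B5, d@B0, d@B4, e@B5, f@B5}

Merge at B3: IN[B3] = OUT[B2] = {a@B2, b@B1, c@B2, d@B0, d@B4, e@B0, e@B3, f@B2}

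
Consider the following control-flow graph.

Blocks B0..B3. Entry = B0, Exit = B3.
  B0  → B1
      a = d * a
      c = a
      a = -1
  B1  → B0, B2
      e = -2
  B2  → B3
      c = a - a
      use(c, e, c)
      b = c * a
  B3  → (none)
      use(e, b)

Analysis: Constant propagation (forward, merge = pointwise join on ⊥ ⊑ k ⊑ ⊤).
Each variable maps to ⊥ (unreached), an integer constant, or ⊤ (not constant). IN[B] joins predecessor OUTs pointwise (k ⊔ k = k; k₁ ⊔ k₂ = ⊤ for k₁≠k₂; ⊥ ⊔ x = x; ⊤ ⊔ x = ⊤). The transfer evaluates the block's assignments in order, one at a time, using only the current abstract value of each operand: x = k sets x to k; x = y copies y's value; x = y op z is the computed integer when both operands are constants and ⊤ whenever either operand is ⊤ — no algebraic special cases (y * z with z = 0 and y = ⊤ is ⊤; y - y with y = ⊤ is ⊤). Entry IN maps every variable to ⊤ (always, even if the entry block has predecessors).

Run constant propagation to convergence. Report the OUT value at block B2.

Answer: {a: -1, b: 0, c: 0, d: ⊤, e: -2, f: ⊤}

Trace:
Converged values:
  B0: | IN=(all ⊤) | OUT={a:-1; rest ⊤}
  B1: | IN={a:-1; rest ⊤} | OUT={a:-1, e:-2; rest ⊤}
  B2: | IN={a:-1, e:-2; rest ⊤} | OUT={a:-1, b:0, c:0, e:-2; rest ⊤}
  B3: | IN={a:-1, b:0, c:0, e:-2; rest ⊤} | OUT={a:-1, b:0, c:0, e:-2; rest ⊤}

Merge at B2: IN[B2] = OUT[B1] = {a: -1, b: ⊤, c: ⊤, d: ⊤, e: -2, f: ⊤}
Applying B2's transfer function to that IN value gives OUT[B2] (row B2 above).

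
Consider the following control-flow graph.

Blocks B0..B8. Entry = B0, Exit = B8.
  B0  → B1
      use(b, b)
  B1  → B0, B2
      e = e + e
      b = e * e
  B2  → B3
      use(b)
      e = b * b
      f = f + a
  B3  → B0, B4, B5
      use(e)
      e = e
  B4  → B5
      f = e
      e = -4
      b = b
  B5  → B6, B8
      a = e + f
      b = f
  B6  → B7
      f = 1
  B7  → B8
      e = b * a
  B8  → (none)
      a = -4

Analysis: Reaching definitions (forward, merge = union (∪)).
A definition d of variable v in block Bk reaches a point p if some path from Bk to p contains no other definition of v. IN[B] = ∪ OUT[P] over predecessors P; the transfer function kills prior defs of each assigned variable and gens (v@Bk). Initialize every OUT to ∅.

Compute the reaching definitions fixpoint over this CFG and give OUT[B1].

Converged values:
  B0:  IN={b@B1, e@B1, e@B3, f@B2}  OUT={b@B1, e@B1, e@B3, f@B2}
  B1:  IN={b@B1, e@B1, e@B3, f@B2}  OUT={b@B1, e@B1, f@B2}
  B2:  IN={b@B1, e@B1, f@B2}  OUT={b@B1, e@B2, f@B2}
  B3:  IN={b@B1, e@B2, f@B2}  OUT={b@B1, e@B3, f@B2}
  B4:  IN={b@B1, e@B3, f@B2}  OUT={b@B4, e@B4, f@B4}
  B5:  IN={b@B1, b@B4, e@B3, e@B4, f@B2, f@B4}  OUT={a@B5, b@B5, e@B3, e@B4, f@B2, f@B4}
  B6:  IN={a@B5, b@B5, e@B3, e@B4, f@B2, f@B4}  OUT={a@B5, b@B5, e@B3, e@B4, f@B6}
  B7:  IN={a@B5, b@B5, e@B3, e@B4, f@B6}  OUT={a@B5, b@B5, e@B7, f@B6}
  B8:  IN={a@B5, b@B5, e@B3, e@B4, e@B7, f@B2, f@B4, f@B6}  OUT={a@B8, b@B5, e@B3, e@B4, e@B7, f@B2, f@B4, f@B6}

Merge at B1: IN[B1] = OUT[B0] = {b@B1, e@B1, e@B3, f@B2}
Applying B1's transfer function to that IN value gives OUT[B1] (row B1 above).

Answer: {b@B1, e@B1, f@B2}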